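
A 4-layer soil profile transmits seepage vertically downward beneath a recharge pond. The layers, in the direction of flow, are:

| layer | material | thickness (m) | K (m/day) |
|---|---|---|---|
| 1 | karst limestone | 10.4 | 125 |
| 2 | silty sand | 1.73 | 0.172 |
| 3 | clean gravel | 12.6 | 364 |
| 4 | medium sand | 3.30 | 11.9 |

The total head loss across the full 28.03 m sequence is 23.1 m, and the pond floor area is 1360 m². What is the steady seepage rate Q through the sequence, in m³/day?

3010

Flow is perpendicular to layering, so the layers act in series and the equivalent K is the thickness-weighted harmonic mean.
Total thickness L = 10.4 + 1.73 + 12.6 + 3.30 = 28.03 m.
Σ(b_i/K_i) = 10.4/125 + 1.73/0.172 + 12.6/364 + 3.30/11.9 = 10.45 d.
K_eq = L / Σ(b_i/K_i) = 28.03 / 10.45 = 2.681 m/day.
Q = K_eq · A · (Δh/L) = 2.681 × 1360 × (23.1/28.03) = 3005 m³/day.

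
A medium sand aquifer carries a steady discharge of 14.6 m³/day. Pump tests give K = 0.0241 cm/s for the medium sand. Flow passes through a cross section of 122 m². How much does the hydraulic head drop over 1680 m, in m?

Convert K: 0.0241 cm/s × 864 = 20.82 m/day.
From Q = K·A·i, i = Q / (K·A) = 14.6 / (20.82 × 122.0) = 0.005747.
Head loss Δh = i · L = 0.005747 × 1680 = 9.655 m.

9.66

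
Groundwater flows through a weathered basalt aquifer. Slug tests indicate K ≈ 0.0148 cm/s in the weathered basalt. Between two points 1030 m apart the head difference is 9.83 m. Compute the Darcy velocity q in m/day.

0.122

Convert K: 0.0148 cm/s × 864 = 12.79 m/day.
Hydraulic gradient i = Δh / L = 9.83 / 1030 = 0.009544.
Specific discharge q = K · i = 12.79 × 0.009544 = 0.1220 m/day.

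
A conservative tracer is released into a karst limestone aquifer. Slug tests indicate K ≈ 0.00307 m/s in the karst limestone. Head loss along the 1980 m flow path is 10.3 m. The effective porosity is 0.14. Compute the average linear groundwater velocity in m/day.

9.86

Convert K: 0.00307 m/s × 86400 = 265.2 m/day.
Hydraulic gradient i = Δh / L = 10.3 / 1980 = 0.005202.
Darcy flux q = K · i = 265.2 × 0.005202 = 1.380 m/day.
Seepage velocity v = q / n_e = 1.380 / 0.14 = 9.856 m/day.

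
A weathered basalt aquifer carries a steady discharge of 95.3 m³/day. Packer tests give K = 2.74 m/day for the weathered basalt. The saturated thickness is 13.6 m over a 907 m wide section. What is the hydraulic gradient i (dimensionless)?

0.00282

Cross-sectional area A = 907 × 13.6 = 12335 m².
From Q = K·A·i, i = Q / (K·A) = 95.3 / (2.740 × 12335) = 0.002820.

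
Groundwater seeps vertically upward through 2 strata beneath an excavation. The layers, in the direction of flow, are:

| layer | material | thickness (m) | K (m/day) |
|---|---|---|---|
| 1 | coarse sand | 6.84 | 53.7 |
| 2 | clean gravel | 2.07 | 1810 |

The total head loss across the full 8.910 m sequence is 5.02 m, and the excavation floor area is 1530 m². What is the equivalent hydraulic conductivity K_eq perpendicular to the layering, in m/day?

Flow is perpendicular to layering, so the layers act in series and the equivalent K is the thickness-weighted harmonic mean.
Total thickness L = 6.84 + 2.07 = 8.910 m.
Σ(b_i/K_i) = 6.84/53.7 + 2.07/1810 = 0.1285 d.
K_eq = L / Σ(b_i/K_i) = 8.910 / 0.1285 = 69.33 m/day.

69.3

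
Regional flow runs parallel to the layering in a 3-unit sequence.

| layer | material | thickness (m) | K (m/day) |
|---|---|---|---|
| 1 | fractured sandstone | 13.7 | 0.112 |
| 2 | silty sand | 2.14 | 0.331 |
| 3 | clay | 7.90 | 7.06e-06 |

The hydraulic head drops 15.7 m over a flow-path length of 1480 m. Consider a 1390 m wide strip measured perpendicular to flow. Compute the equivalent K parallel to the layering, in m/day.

0.0945

Flow is parallel to layering, so each bed carries its own Darcy discharge and the transmissivities add.
Σ(K_i·b_i) = 0.112×13.7 + 0.331×2.14 + 7.06e-06×7.90 = 2.243 m²/day.
Total thickness b = 23.74 m, so K_eq = Σ(K_i·b_i)/b = 0.09447 m/day.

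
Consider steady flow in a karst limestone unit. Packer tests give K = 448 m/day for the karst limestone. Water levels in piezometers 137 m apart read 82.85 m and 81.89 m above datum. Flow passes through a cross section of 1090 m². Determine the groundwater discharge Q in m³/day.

Hydraulic gradient i = (82.85 − 81.89) / 137 = 0.96 / 137 = 0.007007.
Darcy's law: Q = K · A · i = 448.0 × 1090 × 0.007007 = 3422 m³/day.

3420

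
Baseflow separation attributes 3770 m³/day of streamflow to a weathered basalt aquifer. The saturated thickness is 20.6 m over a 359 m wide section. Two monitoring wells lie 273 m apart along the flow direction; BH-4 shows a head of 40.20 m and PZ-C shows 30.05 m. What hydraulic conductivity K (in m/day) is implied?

Cross-sectional area A = 359 × 20.6 = 7395 m².
Hydraulic gradient i = (40.20 − 30.05) / 273 = 10.15 / 273 = 0.03718.
From Q = K·A·i, K = Q / (A·i) = 3770 / (7395 × 0.03718) = 13.71 m/day.

13.7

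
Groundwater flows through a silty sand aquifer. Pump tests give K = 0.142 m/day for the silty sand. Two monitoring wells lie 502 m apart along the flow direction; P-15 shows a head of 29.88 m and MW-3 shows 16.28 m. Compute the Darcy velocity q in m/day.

0.00385

Hydraulic gradient i = (29.88 − 16.28) / 502 = 13.6 / 502 = 0.02709.
Specific discharge q = K · i = 0.1420 × 0.02709 = 0.003847 m/day.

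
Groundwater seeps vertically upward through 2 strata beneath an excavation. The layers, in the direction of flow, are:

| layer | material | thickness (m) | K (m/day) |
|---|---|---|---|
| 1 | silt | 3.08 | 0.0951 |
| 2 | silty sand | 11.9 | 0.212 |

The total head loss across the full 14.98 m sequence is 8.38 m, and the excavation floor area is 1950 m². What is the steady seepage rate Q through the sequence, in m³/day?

Flow is perpendicular to layering, so the layers act in series and the equivalent K is the thickness-weighted harmonic mean.
Total thickness L = 3.08 + 11.9 = 14.98 m.
Σ(b_i/K_i) = 3.08/0.0951 + 11.9/0.212 = 88.52 d.
K_eq = L / Σ(b_i/K_i) = 14.98 / 88.52 = 0.1692 m/day.
Q = K_eq · A · (Δh/L) = 0.1692 × 1950 × (8.38/14.98) = 184.6 m³/day.

185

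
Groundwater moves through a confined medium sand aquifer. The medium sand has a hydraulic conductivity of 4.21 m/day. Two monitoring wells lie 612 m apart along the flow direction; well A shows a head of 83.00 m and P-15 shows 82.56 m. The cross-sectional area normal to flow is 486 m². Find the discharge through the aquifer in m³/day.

1.47

Hydraulic gradient i = (83.00 − 82.56) / 612 = 0.44 / 612 = 0.0007190.
Darcy's law: Q = K · A · i = 4.210 × 486.0 × 0.0007190 = 1.471 m³/day.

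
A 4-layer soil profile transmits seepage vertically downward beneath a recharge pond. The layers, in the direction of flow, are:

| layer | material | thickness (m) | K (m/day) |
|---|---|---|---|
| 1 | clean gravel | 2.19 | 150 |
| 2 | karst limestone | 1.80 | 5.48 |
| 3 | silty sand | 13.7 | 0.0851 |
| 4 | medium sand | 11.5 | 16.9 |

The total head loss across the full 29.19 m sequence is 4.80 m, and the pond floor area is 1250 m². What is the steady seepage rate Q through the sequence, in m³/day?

37.0

Flow is perpendicular to layering, so the layers act in series and the equivalent K is the thickness-weighted harmonic mean.
Total thickness L = 2.19 + 1.80 + 13.7 + 11.5 = 29.19 m.
Σ(b_i/K_i) = 2.19/150 + 1.80/5.48 + 13.7/0.0851 + 11.5/16.9 = 162.0 d.
K_eq = L / Σ(b_i/K_i) = 29.19 / 162.0 = 0.1802 m/day.
Q = K_eq · A · (Δh/L) = 0.1802 × 1250 × (4.80/29.19) = 37.03 m³/day.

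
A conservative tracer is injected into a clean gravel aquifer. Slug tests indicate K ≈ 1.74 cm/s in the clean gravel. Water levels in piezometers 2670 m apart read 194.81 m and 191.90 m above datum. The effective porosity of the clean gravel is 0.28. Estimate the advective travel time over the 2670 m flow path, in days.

Convert K: 1.74 cm/s × 864 = 1503 m/day.
Hydraulic gradient i = (194.81 − 191.90) / 2670 = 2.91 / 2670 = 0.001090.
Darcy flux q = K · i = 1503 × 0.001090 = 1.638 m/day.
Seepage velocity v = q / n_e = 1.638 / 0.28 = 5.852 m/day.
Travel time t = L / v = 2670 / 5.852 = 456.3 days.

456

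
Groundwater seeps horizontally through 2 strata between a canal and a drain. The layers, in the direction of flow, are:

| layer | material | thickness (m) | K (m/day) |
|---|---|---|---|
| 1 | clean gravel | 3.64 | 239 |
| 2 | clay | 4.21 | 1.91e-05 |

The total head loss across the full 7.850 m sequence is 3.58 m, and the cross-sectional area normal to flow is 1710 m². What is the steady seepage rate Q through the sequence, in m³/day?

Flow is perpendicular to layering, so the layers act in series and the equivalent K is the thickness-weighted harmonic mean.
Total thickness L = 3.64 + 4.21 = 7.850 m.
Σ(b_i/K_i) = 3.64/239 + 4.21/1.91e-05 = 2.204e+05 d.
K_eq = L / Σ(b_i/K_i) = 7.850 / 2.204e+05 = 3.561e-05 m/day.
Q = K_eq · A · (Δh/L) = 3.561e-05 × 1710 × (3.58/7.850) = 0.02777 m³/day.

0.0278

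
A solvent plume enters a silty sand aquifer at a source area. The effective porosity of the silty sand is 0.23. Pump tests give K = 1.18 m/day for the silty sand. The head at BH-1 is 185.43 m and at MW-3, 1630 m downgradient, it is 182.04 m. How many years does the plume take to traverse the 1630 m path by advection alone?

418

Hydraulic gradient i = (185.43 − 182.04) / 1630 = 3.39 / 1630 = 0.002080.
Darcy flux q = K · i = 1.180 × 0.002080 = 0.002454 m/day.
Seepage velocity v = q / n_e = 0.002454 / 0.23 = 0.01067 m/day.
Travel time t = L / v = 1630 / 0.01067 = 1.528e+05 days = 418.2 years.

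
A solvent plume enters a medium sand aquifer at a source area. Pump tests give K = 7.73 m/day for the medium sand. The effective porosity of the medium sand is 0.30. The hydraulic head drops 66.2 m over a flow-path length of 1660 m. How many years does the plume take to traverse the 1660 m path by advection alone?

Hydraulic gradient i = Δh / L = 66.2 / 1660 = 0.03988.
Darcy flux q = K · i = 7.730 × 0.03988 = 0.3083 m/day.
Seepage velocity v = q / n_e = 0.3083 / 0.30 = 1.028 m/day.
Travel time t = L / v = 1660 / 1.028 = 1615 days = 4.423 years.

4.42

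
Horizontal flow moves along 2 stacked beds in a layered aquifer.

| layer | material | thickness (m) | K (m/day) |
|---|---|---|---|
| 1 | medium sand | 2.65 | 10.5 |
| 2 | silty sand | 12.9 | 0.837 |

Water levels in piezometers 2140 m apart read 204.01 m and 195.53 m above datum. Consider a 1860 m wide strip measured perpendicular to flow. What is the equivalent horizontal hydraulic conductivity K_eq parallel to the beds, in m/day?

2.48

Flow is parallel to layering, so each bed carries its own Darcy discharge and the transmissivities add.
Σ(K_i·b_i) = 10.5×2.65 + 0.837×12.9 = 38.62 m²/day.
Total thickness b = 15.55 m, so K_eq = Σ(K_i·b_i)/b = 2.484 m/day.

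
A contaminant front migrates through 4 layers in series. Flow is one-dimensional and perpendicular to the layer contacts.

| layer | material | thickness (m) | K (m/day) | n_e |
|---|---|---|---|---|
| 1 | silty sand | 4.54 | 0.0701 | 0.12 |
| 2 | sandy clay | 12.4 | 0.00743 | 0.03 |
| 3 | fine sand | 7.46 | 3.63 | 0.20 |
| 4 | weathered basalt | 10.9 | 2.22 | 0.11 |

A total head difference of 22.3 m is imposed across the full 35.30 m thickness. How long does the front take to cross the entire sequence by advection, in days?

282

With flow normal to the layers, continuity requires the same specific discharge q through every layer.
Σ(b_i/K_i) = 4.54/0.0701 + 12.4/0.00743 + 7.46/3.63 + 10.9/2.22 = 1741 d.
q = Δh / Σ(b_i/K_i) = 22.3 / 1741 = 0.01281 m/day.
In each layer the seepage velocity is v_i = q/n_i, so the layer transit time is t_i = b_i·n_i / q:
  layer 1 (silty sand): t_1 = 4.54 × 0.12 / 0.01281 = 42.52 d
  layer 2 (sandy clay): t_2 = 12.4 × 0.03 / 0.01281 = 29.04 d
  layer 3 (fine sand): t_3 = 7.46 × 0.20 / 0.01281 = 116.5 d
  layer 4 (weathered basalt): t_4 = 10.9 × 0.11 / 0.01281 = 93.59 d
Total t = Σ t_i = 281.6 days.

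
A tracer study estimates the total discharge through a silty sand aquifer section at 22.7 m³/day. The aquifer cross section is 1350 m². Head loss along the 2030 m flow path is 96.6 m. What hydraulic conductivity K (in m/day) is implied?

0.353

Hydraulic gradient i = Δh / L = 96.6 / 2030 = 0.04759.
From Q = K·A·i, K = Q / (A·i) = 22.7 / (1350 × 0.04759) = 0.3534 m/day.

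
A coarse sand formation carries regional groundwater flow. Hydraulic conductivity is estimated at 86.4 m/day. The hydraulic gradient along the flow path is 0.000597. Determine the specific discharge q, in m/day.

Hydraulic gradient i = 0.000597.
Specific discharge q = K · i = 86.40 × 0.0005970 = 0.05158 m/day.

0.0516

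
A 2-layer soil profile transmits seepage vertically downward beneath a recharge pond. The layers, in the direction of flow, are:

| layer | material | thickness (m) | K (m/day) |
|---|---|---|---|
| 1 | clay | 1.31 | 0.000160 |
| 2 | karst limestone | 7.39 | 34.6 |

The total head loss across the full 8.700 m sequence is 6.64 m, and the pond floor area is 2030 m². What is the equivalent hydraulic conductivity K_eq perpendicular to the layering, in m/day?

Flow is perpendicular to layering, so the layers act in series and the equivalent K is the thickness-weighted harmonic mean.
Total thickness L = 1.31 + 7.39 = 8.700 m.
Σ(b_i/K_i) = 1.31/0.000160 + 7.39/34.6 = 8188 d.
K_eq = L / Σ(b_i/K_i) = 8.700 / 8188 = 0.001063 m/day.

0.00106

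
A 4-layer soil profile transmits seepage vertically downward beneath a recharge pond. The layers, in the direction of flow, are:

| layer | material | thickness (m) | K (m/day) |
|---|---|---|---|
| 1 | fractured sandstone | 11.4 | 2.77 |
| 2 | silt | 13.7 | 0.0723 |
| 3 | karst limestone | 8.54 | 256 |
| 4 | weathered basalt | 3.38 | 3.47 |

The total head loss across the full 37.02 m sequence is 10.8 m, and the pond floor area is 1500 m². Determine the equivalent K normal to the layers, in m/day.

Flow is perpendicular to layering, so the layers act in series and the equivalent K is the thickness-weighted harmonic mean.
Total thickness L = 11.4 + 13.7 + 8.54 + 3.38 = 37.02 m.
Σ(b_i/K_i) = 11.4/2.77 + 13.7/0.0723 + 8.54/256 + 3.38/3.47 = 194.6 d.
K_eq = L / Σ(b_i/K_i) = 37.02 / 194.6 = 0.1902 m/day.

0.190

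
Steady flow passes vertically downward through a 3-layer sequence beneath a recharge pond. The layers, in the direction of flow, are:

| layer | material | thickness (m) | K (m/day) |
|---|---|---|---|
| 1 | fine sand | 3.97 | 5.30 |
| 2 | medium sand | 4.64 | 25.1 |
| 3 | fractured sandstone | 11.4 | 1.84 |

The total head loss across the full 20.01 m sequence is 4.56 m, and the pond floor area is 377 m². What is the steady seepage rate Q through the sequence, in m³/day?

Flow is perpendicular to layering, so the layers act in series and the equivalent K is the thickness-weighted harmonic mean.
Total thickness L = 3.97 + 4.64 + 11.4 = 20.01 m.
Σ(b_i/K_i) = 3.97/5.30 + 4.64/25.1 + 11.4/1.84 = 7.130 d.
K_eq = L / Σ(b_i/K_i) = 20.01 / 7.130 = 2.807 m/day.
Q = K_eq · A · (Δh/L) = 2.807 × 377 × (4.56/20.01) = 241.1 m³/day.

241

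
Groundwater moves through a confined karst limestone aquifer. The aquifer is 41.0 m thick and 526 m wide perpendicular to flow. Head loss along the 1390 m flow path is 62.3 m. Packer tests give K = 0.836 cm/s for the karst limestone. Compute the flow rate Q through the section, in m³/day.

Convert K: 0.836 cm/s × 864 = 722.3 m/day.
Cross-sectional area A = 526 × 41.0 = 21566 m².
Hydraulic gradient i = Δh / L = 62.3 / 1390 = 0.04482.
Darcy's law: Q = K · A · i = 722.3 × 21566 × 0.04482 = 6.982e+05 m³/day.

698000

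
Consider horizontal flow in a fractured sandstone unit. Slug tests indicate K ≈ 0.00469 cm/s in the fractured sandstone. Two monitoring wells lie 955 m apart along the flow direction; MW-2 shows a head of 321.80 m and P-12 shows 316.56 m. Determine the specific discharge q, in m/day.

0.0222

Convert K: 0.00469 cm/s × 864 = 4.052 m/day.
Hydraulic gradient i = (321.80 − 316.56) / 955 = 5.24 / 955 = 0.005487.
Specific discharge q = K · i = 4.052 × 0.005487 = 0.02223 m/day.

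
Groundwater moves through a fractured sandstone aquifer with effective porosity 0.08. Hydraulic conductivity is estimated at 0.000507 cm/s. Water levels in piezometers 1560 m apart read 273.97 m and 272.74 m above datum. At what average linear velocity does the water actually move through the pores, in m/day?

0.00432

Convert K: 0.000507 cm/s × 864 = 0.4380 m/day.
Hydraulic gradient i = (273.97 − 272.74) / 1560 = 1.23 / 1560 = 0.0007885.
Darcy flux q = K · i = 0.4380 × 0.0007885 = 0.0003454 m/day.
Seepage velocity v = q / n_e = 0.0003454 / 0.08 = 0.004317 m/day.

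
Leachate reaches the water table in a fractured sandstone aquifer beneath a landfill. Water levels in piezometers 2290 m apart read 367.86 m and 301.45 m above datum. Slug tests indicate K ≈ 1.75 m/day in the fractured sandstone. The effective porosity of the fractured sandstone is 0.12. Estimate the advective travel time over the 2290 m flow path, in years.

Hydraulic gradient i = (367.86 − 301.45) / 2290 = 66.41 / 2290 = 0.02900.
Darcy flux q = K · i = 1.750 × 0.02900 = 0.05075 m/day.
Seepage velocity v = q / n_e = 0.05075 / 0.12 = 0.4229 m/day.
Travel time t = L / v = 2290 / 0.4229 = 5415 days = 14.82 years.

14.8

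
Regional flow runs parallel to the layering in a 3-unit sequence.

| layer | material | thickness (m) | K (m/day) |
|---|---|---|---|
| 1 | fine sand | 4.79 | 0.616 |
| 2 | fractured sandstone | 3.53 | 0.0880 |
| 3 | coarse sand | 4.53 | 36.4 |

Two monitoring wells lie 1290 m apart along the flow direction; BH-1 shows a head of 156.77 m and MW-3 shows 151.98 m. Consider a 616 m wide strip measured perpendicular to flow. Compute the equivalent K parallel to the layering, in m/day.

13.1

Flow is parallel to layering, so each bed carries its own Darcy discharge and the transmissivities add.
Σ(K_i·b_i) = 0.616×4.79 + 0.0880×3.53 + 36.4×4.53 = 168.2 m²/day.
Total thickness b = 12.85 m, so K_eq = Σ(K_i·b_i)/b = 13.09 m/day.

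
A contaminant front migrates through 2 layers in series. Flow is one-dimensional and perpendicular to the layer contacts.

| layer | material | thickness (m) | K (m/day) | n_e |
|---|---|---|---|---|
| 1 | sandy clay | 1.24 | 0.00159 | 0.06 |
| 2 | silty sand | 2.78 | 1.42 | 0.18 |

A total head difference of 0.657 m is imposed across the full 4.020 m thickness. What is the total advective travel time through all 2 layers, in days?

With flow normal to the layers, continuity requires the same specific discharge q through every layer.
Σ(b_i/K_i) = 1.24/0.00159 + 2.78/1.42 = 781.8 d.
q = Δh / Σ(b_i/K_i) = 0.657 / 781.8 = 0.0008403 m/day.
In each layer the seepage velocity is v_i = q/n_i, so the layer transit time is t_i = b_i·n_i / q:
  layer 1 (sandy clay): t_1 = 1.24 × 0.06 / 0.0008403 = 88.54 d
  layer 2 (silty sand): t_2 = 2.78 × 0.18 / 0.0008403 = 595.5 d
Total t = Σ t_i = 684.0 days.

684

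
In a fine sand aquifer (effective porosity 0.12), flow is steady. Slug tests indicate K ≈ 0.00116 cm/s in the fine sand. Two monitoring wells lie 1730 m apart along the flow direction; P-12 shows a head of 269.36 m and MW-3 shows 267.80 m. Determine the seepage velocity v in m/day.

Convert K: 0.00116 cm/s × 864 = 1.002 m/day.
Hydraulic gradient i = (269.36 − 267.80) / 1730 = 1.56 / 1730 = 0.0009017.
Darcy flux q = K · i = 1.002 × 0.0009017 = 0.0009038 m/day.
Seepage velocity v = q / n_e = 0.0009038 / 0.12 = 0.007531 m/day.

0.00753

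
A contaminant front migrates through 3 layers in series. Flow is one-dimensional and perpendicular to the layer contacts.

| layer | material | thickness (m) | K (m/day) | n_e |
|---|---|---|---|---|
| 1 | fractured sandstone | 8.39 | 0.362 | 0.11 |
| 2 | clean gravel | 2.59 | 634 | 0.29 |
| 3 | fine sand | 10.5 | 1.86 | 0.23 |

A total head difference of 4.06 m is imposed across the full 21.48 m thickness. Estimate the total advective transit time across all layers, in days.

29.0

With flow normal to the layers, continuity requires the same specific discharge q through every layer.
Σ(b_i/K_i) = 8.39/0.362 + 2.59/634 + 10.5/1.86 = 28.83 d.
q = Δh / Σ(b_i/K_i) = 4.06 / 28.83 = 0.1408 m/day.
In each layer the seepage velocity is v_i = q/n_i, so the layer transit time is t_i = b_i·n_i / q:
  layer 1 (fractured sandstone): t_1 = 8.39 × 0.11 / 0.1408 = 6.553 d
  layer 2 (clean gravel): t_2 = 2.59 × 0.29 / 0.1408 = 5.333 d
  layer 3 (fine sand): t_3 = 10.5 × 0.23 / 0.1408 = 17.15 d
Total t = Σ t_i = 29.03 days.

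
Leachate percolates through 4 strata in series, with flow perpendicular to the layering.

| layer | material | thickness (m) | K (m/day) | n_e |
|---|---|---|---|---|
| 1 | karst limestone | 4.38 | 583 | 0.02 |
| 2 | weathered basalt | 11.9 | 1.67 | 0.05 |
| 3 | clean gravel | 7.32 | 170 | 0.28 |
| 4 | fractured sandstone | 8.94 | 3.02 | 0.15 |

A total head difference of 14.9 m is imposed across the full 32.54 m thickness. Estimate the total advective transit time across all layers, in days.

With flow normal to the layers, continuity requires the same specific discharge q through every layer.
Σ(b_i/K_i) = 4.38/583 + 11.9/1.67 + 7.32/170 + 8.94/3.02 = 10.14 d.
q = Δh / Σ(b_i/K_i) = 14.9 / 10.14 = 1.470 m/day.
In each layer the seepage velocity is v_i = q/n_i, so the layer transit time is t_i = b_i·n_i / q:
  layer 1 (karst limestone): t_1 = 4.38 × 0.02 / 1.470 = 0.05959 d
  layer 2 (weathered basalt): t_2 = 11.9 × 0.05 / 1.470 = 0.4048 d
  layer 3 (clean gravel): t_3 = 7.32 × 0.28 / 1.470 = 1.394 d
  layer 4 (fractured sandstone): t_4 = 8.94 × 0.15 / 1.470 = 0.9123 d
Total t = Σ t_i = 2.771 days.

2.77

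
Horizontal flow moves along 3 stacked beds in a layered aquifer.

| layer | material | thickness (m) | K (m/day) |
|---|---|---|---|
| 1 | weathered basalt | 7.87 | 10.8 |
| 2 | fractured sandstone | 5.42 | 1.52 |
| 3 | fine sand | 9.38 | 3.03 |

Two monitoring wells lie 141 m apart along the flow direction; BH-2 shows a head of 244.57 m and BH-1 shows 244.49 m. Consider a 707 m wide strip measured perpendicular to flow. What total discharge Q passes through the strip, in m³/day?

Flow is parallel to layering, so each bed carries its own Darcy discharge and the transmissivities add.
Σ(K_i·b_i) = 10.8×7.87 + 1.52×5.42 + 3.03×9.38 = 121.7 m²/day.
Hydraulic gradient i = (244.57 − 244.49) / 141 = 0.08 / 141 = 0.0005674.
Q = Σ(K_i·b_i) · W · i = 121.7 × 707 × 0.0005674 = 48.80 m³/day.

48.8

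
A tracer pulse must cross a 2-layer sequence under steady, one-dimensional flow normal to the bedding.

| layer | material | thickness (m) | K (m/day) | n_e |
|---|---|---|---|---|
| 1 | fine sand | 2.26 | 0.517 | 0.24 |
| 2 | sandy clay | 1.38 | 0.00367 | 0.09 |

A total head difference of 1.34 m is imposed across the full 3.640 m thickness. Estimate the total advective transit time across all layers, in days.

With flow normal to the layers, continuity requires the same specific discharge q through every layer.
Σ(b_i/K_i) = 2.26/0.517 + 1.38/0.00367 = 380.4 d.
q = Δh / Σ(b_i/K_i) = 1.34 / 380.4 = 0.003523 m/day.
In each layer the seepage velocity is v_i = q/n_i, so the layer transit time is t_i = b_i·n_i / q:
  layer 1 (fine sand): t_1 = 2.26 × 0.24 / 0.003523 = 154.0 d
  layer 2 (sandy clay): t_2 = 1.38 × 0.09 / 0.003523 = 35.26 d
Total t = Σ t_i = 189.2 days.

189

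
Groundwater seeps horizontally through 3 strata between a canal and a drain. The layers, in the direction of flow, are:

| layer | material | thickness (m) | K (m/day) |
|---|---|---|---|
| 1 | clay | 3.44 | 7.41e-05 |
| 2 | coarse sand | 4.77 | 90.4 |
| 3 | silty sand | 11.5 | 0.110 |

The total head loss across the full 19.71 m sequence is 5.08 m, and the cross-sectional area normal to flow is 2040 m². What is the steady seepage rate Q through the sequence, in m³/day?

0.223

Flow is perpendicular to layering, so the layers act in series and the equivalent K is the thickness-weighted harmonic mean.
Total thickness L = 3.44 + 4.77 + 11.5 = 19.71 m.
Σ(b_i/K_i) = 3.44/7.41e-05 + 4.77/90.4 + 11.5/0.110 = 46528 d.
K_eq = L / Σ(b_i/K_i) = 19.71 / 46528 = 0.0004236 m/day.
Q = K_eq · A · (Δh/L) = 0.0004236 × 2040 × (5.08/19.71) = 0.2227 m³/day.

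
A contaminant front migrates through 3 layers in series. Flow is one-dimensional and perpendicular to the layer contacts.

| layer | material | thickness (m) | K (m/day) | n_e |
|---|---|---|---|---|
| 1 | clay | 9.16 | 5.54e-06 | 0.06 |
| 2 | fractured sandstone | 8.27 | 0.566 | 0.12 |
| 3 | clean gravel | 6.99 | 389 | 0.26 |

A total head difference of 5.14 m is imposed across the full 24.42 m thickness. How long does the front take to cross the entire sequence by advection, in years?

2960

With flow normal to the layers, continuity requires the same specific discharge q through every layer.
Σ(b_i/K_i) = 9.16/5.54e-06 + 8.27/0.566 + 6.99/389 = 1.653e+06 d.
q = Δh / Σ(b_i/K_i) = 5.14 / 1.653e+06 = 3.109e-06 m/day.
In each layer the seepage velocity is v_i = q/n_i, so the layer transit time is t_i = b_i·n_i / q:
  layer 1 (clay): t_1 = 9.16 × 0.06 / 3.109e-06 = 1.768e+05 d
  layer 2 (fractured sandstone): t_2 = 8.27 × 0.12 / 3.109e-06 = 3.192e+05 d
  layer 3 (clean gravel): t_3 = 6.99 × 0.26 / 3.109e-06 = 5.846e+05 d
Total t = Σ t_i = 1.081e+06 days = 2959 years.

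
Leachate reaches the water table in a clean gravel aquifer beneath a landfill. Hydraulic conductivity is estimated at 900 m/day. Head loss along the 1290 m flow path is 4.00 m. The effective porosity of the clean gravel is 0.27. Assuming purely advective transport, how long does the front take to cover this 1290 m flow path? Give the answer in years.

0.342

Hydraulic gradient i = Δh / L = 4.00 / 1290 = 0.003101.
Darcy flux q = K · i = 900.0 × 0.003101 = 2.791 m/day.
Seepage velocity v = q / n_e = 2.791 / 0.27 = 10.34 m/day.
Travel time t = L / v = 1290 / 10.34 = 124.8 days = 0.3417 years.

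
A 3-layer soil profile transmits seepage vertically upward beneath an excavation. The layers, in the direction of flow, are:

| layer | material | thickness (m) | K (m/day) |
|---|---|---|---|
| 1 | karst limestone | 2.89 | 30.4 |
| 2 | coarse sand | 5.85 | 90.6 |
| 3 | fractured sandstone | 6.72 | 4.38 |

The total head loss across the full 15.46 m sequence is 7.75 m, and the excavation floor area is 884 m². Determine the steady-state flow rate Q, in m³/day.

Flow is perpendicular to layering, so the layers act in series and the equivalent K is the thickness-weighted harmonic mean.
Total thickness L = 2.89 + 5.85 + 6.72 = 15.46 m.
Σ(b_i/K_i) = 2.89/30.4 + 5.85/90.6 + 6.72/4.38 = 1.694 d.
K_eq = L / Σ(b_i/K_i) = 15.46 / 1.694 = 9.127 m/day.
Q = K_eq · A · (Δh/L) = 9.127 × 884 × (7.75/15.46) = 4045 m³/day.

4040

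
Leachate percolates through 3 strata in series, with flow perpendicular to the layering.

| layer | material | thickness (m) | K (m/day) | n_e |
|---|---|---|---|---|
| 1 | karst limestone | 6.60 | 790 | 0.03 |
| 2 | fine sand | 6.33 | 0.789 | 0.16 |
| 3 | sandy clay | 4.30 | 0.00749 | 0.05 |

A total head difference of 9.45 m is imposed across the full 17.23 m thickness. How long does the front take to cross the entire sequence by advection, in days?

87.8

With flow normal to the layers, continuity requires the same specific discharge q through every layer.
Σ(b_i/K_i) = 6.60/790 + 6.33/0.789 + 4.30/0.00749 = 582.1 d.
q = Δh / Σ(b_i/K_i) = 9.45 / 582.1 = 0.01623 m/day.
In each layer the seepage velocity is v_i = q/n_i, so the layer transit time is t_i = b_i·n_i / q:
  layer 1 (karst limestone): t_1 = 6.60 × 0.03 / 0.01623 = 12.20 d
  layer 2 (fine sand): t_2 = 6.33 × 0.16 / 0.01623 = 62.39 d
  layer 3 (sandy clay): t_3 = 4.30 × 0.05 / 0.01623 = 13.24 d
Total t = Σ t_i = 87.83 days.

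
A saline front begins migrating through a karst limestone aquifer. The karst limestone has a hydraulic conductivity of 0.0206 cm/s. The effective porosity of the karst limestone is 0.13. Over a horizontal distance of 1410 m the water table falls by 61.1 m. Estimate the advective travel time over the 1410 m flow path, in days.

Convert K: 0.0206 cm/s × 864 = 17.80 m/day.
Hydraulic gradient i = Δh / L = 61.1 / 1410 = 0.04333.
Darcy flux q = K · i = 17.80 × 0.04333 = 0.7713 m/day.
Seepage velocity v = q / n_e = 0.7713 / 0.13 = 5.933 m/day.
Travel time t = L / v = 1410 / 5.933 = 237.7 days.

238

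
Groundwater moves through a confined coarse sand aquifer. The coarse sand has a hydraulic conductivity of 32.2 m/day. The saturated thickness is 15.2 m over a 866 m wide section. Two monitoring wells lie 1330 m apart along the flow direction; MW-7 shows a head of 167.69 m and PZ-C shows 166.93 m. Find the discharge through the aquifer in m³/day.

242

Cross-sectional area A = 866 × 15.2 = 13163 m².
Hydraulic gradient i = (167.69 − 166.93) / 1330 = 0.76 / 1330 = 0.0005714.
Darcy's law: Q = K · A · i = 32.20 × 13163 × 0.0005714 = 242.2 m³/day.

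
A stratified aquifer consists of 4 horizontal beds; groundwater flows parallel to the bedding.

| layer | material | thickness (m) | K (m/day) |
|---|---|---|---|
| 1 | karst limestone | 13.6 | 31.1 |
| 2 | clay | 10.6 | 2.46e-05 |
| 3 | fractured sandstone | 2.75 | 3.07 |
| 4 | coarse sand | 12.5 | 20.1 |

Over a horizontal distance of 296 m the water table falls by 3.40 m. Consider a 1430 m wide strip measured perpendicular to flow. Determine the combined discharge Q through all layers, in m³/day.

11200

Flow is parallel to layering, so each bed carries its own Darcy discharge and the transmissivities add.
Σ(K_i·b_i) = 31.1×13.6 + 2.46e-05×10.6 + 3.07×2.75 + 20.1×12.5 = 682.7 m²/day.
Hydraulic gradient i = Δh / L = 3.40 / 296 = 0.01149.
Q = Σ(K_i·b_i) · W · i = 682.7 × 1430 × 0.01149 = 11213 m³/day.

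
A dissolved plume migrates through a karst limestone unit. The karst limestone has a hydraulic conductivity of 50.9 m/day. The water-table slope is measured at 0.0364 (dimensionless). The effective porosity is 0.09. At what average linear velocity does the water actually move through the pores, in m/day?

20.6

Hydraulic gradient i = 0.0364.
Darcy flux q = K · i = 50.90 × 0.03640 = 1.853 m/day.
Seepage velocity v = q / n_e = 1.853 / 0.09 = 20.59 m/day.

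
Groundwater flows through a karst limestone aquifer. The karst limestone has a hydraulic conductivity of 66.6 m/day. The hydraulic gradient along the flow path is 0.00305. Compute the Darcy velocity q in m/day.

0.203

Hydraulic gradient i = 0.00305.
Specific discharge q = K · i = 66.60 × 0.003050 = 0.2031 m/day.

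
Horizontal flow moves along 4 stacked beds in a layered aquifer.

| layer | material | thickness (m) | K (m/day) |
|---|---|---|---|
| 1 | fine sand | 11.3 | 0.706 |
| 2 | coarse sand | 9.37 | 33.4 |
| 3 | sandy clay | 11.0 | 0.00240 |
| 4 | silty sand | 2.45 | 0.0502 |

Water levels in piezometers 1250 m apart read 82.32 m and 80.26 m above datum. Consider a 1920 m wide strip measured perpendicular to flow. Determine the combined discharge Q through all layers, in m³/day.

Flow is parallel to layering, so each bed carries its own Darcy discharge and the transmissivities add.
Σ(K_i·b_i) = 0.706×11.3 + 33.4×9.37 + 0.00240×11.0 + 0.0502×2.45 = 321.1 m²/day.
Hydraulic gradient i = (82.32 − 80.26) / 1250 = 2.06 / 1250 = 0.001648.
Q = Σ(K_i·b_i) · W · i = 321.1 × 1920 × 0.001648 = 1016 m³/day.

1020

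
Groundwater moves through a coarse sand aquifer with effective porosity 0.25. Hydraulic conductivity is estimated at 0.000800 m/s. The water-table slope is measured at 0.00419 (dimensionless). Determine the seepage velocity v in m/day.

Convert K: 0.000800 m/s × 86400 = 69.12 m/day.
Hydraulic gradient i = 0.00419.
Darcy flux q = K · i = 69.12 × 0.004190 = 0.2896 m/day.
Seepage velocity v = q / n_e = 0.2896 / 0.25 = 1.158 m/day.

1.16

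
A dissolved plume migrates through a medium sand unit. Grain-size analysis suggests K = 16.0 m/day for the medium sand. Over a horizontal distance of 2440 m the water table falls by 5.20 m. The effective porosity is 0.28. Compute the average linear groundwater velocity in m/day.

Hydraulic gradient i = Δh / L = 5.20 / 2440 = 0.002131.
Darcy flux q = K · i = 16.00 × 0.002131 = 0.03410 m/day.
Seepage velocity v = q / n_e = 0.03410 / 0.28 = 0.1218 m/day.

0.122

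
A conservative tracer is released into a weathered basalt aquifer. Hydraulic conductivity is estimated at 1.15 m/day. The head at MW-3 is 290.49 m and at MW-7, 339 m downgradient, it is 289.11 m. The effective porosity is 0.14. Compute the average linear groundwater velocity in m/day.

0.0334

Hydraulic gradient i = (290.49 − 289.11) / 339 = 1.38 / 339 = 0.004071.
Darcy flux q = K · i = 1.150 × 0.004071 = 0.004681 m/day.
Seepage velocity v = q / n_e = 0.004681 / 0.14 = 0.03344 m/day.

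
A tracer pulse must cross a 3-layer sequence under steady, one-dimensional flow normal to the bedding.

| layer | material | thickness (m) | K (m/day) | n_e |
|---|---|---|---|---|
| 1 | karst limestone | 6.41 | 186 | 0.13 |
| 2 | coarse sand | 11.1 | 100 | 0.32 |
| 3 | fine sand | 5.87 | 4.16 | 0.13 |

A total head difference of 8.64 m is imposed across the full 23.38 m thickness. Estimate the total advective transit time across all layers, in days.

With flow normal to the layers, continuity requires the same specific discharge q through every layer.
Σ(b_i/K_i) = 6.41/186 + 11.1/100 + 5.87/4.16 = 1.557 d.
q = Δh / Σ(b_i/K_i) = 8.64 / 1.557 = 5.551 m/day.
In each layer the seepage velocity is v_i = q/n_i, so the layer transit time is t_i = b_i·n_i / q:
  layer 1 (karst limestone): t_1 = 6.41 × 0.13 / 5.551 = 0.1501 d
  layer 2 (coarse sand): t_2 = 11.1 × 0.32 / 5.551 = 0.6399 d
  layer 3 (fine sand): t_3 = 5.87 × 0.13 / 5.551 = 0.1375 d
Total t = Σ t_i = 0.9275 days.

0.927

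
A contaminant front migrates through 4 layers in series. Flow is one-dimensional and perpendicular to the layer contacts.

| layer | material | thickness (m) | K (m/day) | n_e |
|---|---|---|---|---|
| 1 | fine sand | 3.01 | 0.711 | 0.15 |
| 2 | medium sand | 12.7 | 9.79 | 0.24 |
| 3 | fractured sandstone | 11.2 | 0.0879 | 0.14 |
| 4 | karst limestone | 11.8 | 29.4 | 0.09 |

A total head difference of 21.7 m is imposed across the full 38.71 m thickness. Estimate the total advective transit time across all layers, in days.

37.7

With flow normal to the layers, continuity requires the same specific discharge q through every layer.
Σ(b_i/K_i) = 3.01/0.711 + 12.7/9.79 + 11.2/0.0879 + 11.8/29.4 = 133.3 d.
q = Δh / Σ(b_i/K_i) = 21.7 / 133.3 = 0.1627 m/day.
In each layer the seepage velocity is v_i = q/n_i, so the layer transit time is t_i = b_i·n_i / q:
  layer 1 (fine sand): t_1 = 3.01 × 0.15 / 0.1627 = 2.775 d
  layer 2 (medium sand): t_2 = 12.7 × 0.24 / 0.1627 = 18.73 d
  layer 3 (fractured sandstone): t_3 = 11.2 × 0.14 / 0.1627 = 9.636 d
  layer 4 (karst limestone): t_4 = 11.8 × 0.09 / 0.1627 = 6.526 d
Total t = Σ t_i = 37.67 days.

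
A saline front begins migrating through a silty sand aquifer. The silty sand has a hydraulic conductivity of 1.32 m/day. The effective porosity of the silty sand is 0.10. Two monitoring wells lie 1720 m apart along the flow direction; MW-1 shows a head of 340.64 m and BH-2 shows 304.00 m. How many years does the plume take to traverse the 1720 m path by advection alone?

16.7

Hydraulic gradient i = (340.64 − 304.00) / 1720 = 36.64 / 1720 = 0.02130.
Darcy flux q = K · i = 1.320 × 0.02130 = 0.02812 m/day.
Seepage velocity v = q / n_e = 0.02812 / 0.10 = 0.2812 m/day.
Travel time t = L / v = 1720 / 0.2812 = 6117 days = 16.75 years.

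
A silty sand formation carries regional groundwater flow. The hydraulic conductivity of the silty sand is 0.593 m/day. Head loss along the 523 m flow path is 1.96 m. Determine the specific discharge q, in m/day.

0.00222

Hydraulic gradient i = Δh / L = 1.96 / 523 = 0.003748.
Specific discharge q = K · i = 0.5930 × 0.003748 = 0.002222 m/day.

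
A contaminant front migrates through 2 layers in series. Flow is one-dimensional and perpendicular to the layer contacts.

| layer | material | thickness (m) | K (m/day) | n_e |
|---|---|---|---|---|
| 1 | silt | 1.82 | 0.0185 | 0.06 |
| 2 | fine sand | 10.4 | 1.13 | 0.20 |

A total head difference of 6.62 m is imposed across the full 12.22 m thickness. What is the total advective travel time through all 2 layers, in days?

35.6

With flow normal to the layers, continuity requires the same specific discharge q through every layer.
Σ(b_i/K_i) = 1.82/0.0185 + 10.4/1.13 = 107.6 d.
q = Δh / Σ(b_i/K_i) = 6.62 / 107.6 = 0.06153 m/day.
In each layer the seepage velocity is v_i = q/n_i, so the layer transit time is t_i = b_i·n_i / q:
  layer 1 (silt): t_1 = 1.82 × 0.06 / 0.06153 = 1.775 d
  layer 2 (fine sand): t_2 = 10.4 × 0.20 / 0.06153 = 33.80 d
Total t = Σ t_i = 35.58 days.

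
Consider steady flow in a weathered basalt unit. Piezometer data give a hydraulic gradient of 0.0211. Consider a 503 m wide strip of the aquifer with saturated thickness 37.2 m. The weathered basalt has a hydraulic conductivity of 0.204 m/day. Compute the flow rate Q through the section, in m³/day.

80.5

Cross-sectional area A = 503 × 37.2 = 18712 m².
Hydraulic gradient i = 0.0211.
Darcy's law: Q = K · A · i = 0.2040 × 18712 × 0.02110 = 80.54 m³/day.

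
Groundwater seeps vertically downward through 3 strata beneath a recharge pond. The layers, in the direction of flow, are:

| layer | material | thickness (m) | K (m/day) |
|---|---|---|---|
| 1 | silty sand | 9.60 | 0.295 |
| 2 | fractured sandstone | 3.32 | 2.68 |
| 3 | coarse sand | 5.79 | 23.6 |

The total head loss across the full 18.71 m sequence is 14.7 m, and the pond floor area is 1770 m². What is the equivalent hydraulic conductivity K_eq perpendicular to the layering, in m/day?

Flow is perpendicular to layering, so the layers act in series and the equivalent K is the thickness-weighted harmonic mean.
Total thickness L = 9.60 + 3.32 + 5.79 = 18.71 m.
Σ(b_i/K_i) = 9.60/0.295 + 3.32/2.68 + 5.79/23.6 = 34.03 d.
K_eq = L / Σ(b_i/K_i) = 18.71 / 34.03 = 0.5499 m/day.

0.550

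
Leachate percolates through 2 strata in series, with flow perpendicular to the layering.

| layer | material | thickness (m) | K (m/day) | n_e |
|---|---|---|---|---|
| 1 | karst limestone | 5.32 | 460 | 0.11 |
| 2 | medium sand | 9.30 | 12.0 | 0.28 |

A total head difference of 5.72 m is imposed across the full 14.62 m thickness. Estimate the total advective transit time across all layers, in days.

0.439

With flow normal to the layers, continuity requires the same specific discharge q through every layer.
Σ(b_i/K_i) = 5.32/460 + 9.30/12.0 = 0.7866 d.
q = Δh / Σ(b_i/K_i) = 5.72 / 0.7866 = 7.272 m/day.
In each layer the seepage velocity is v_i = q/n_i, so the layer transit time is t_i = b_i·n_i / q:
  layer 1 (karst limestone): t_1 = 5.32 × 0.11 / 7.272 = 0.08047 d
  layer 2 (medium sand): t_2 = 9.30 × 0.28 / 7.272 = 0.3581 d
Total t = Σ t_i = 0.4386 days.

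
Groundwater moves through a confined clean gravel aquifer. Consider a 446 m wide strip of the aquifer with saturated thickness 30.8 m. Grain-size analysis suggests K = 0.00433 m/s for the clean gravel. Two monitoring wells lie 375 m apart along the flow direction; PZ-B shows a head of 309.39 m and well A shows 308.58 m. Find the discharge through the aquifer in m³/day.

Convert K: 0.00433 m/s × 86400 = 374.1 m/day.
Cross-sectional area A = 446 × 30.8 = 13737 m².
Hydraulic gradient i = (309.39 − 308.58) / 375 = 0.81 / 375 = 0.002160.
Darcy's law: Q = K · A · i = 374.1 × 13737 × 0.002160 = 11100 m³/day.

11100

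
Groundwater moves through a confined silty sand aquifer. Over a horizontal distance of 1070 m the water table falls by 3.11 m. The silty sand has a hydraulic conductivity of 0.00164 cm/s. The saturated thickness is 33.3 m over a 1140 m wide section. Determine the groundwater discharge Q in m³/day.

156

Convert K: 0.00164 cm/s × 864 = 1.417 m/day.
Cross-sectional area A = 1140 × 33.3 = 37962 m².
Hydraulic gradient i = Δh / L = 3.11 / 1070 = 0.002907.
Darcy's law: Q = K · A · i = 1.417 × 37962 × 0.002907 = 156.3 m³/day.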